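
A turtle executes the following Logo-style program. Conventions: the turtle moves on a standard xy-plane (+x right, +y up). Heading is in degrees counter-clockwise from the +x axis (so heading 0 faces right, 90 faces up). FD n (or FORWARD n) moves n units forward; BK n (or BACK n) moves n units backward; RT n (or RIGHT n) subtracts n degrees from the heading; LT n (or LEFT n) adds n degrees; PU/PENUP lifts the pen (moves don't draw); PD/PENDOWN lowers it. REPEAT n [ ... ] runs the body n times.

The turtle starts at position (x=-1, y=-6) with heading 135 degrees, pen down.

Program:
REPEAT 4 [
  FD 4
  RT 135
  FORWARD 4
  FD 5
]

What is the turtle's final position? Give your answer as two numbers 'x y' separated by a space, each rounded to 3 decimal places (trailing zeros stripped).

Executing turtle program step by step:
Start: pos=(-1,-6), heading=135, pen down
REPEAT 4 [
  -- iteration 1/4 --
  FD 4: (-1,-6) -> (-3.828,-3.172) [heading=135, draw]
  RT 135: heading 135 -> 0
  FD 4: (-3.828,-3.172) -> (0.172,-3.172) [heading=0, draw]
  FD 5: (0.172,-3.172) -> (5.172,-3.172) [heading=0, draw]
  -- iteration 2/4 --
  FD 4: (5.172,-3.172) -> (9.172,-3.172) [heading=0, draw]
  RT 135: heading 0 -> 225
  FD 4: (9.172,-3.172) -> (6.343,-6) [heading=225, draw]
  FD 5: (6.343,-6) -> (2.808,-9.536) [heading=225, draw]
  -- iteration 3/4 --
  FD 4: (2.808,-9.536) -> (-0.021,-12.364) [heading=225, draw]
  RT 135: heading 225 -> 90
  FD 4: (-0.021,-12.364) -> (-0.021,-8.364) [heading=90, draw]
  FD 5: (-0.021,-8.364) -> (-0.021,-3.364) [heading=90, draw]
  -- iteration 4/4 --
  FD 4: (-0.021,-3.364) -> (-0.021,0.636) [heading=90, draw]
  RT 135: heading 90 -> 315
  FD 4: (-0.021,0.636) -> (2.808,-2.192) [heading=315, draw]
  FD 5: (2.808,-2.192) -> (6.343,-5.728) [heading=315, draw]
]
Final: pos=(6.343,-5.728), heading=315, 12 segment(s) drawn

Answer: 6.343 -5.728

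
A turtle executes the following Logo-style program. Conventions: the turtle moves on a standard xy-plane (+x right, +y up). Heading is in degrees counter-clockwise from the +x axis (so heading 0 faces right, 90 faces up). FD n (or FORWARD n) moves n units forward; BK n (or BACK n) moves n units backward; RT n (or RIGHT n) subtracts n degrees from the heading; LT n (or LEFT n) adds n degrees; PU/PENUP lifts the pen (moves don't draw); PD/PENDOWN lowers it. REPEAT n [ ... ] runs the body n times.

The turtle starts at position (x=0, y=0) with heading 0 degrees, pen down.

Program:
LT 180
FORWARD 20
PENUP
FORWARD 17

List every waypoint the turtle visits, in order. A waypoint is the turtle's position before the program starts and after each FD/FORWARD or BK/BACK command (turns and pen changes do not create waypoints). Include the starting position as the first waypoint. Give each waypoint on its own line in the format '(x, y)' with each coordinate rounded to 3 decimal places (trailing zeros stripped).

Answer: (0, 0)
(-20, 0)
(-37, 0)

Derivation:
Executing turtle program step by step:
Start: pos=(0,0), heading=0, pen down
LT 180: heading 0 -> 180
FD 20: (0,0) -> (-20,0) [heading=180, draw]
PU: pen up
FD 17: (-20,0) -> (-37,0) [heading=180, move]
Final: pos=(-37,0), heading=180, 1 segment(s) drawn
Waypoints (3 total):
(0, 0)
(-20, 0)
(-37, 0)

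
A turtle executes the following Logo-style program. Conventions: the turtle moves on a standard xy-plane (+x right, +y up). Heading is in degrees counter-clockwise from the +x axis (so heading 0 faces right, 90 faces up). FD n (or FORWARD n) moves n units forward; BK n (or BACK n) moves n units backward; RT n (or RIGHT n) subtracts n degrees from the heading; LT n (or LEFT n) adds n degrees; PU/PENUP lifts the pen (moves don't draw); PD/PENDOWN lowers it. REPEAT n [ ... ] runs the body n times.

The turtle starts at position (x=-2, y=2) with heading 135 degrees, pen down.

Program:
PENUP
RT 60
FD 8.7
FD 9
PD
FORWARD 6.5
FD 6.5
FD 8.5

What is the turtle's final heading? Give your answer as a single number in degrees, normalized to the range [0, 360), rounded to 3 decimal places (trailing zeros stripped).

Executing turtle program step by step:
Start: pos=(-2,2), heading=135, pen down
PU: pen up
RT 60: heading 135 -> 75
FD 8.7: (-2,2) -> (0.252,10.404) [heading=75, move]
FD 9: (0.252,10.404) -> (2.581,19.097) [heading=75, move]
PD: pen down
FD 6.5: (2.581,19.097) -> (4.263,25.375) [heading=75, draw]
FD 6.5: (4.263,25.375) -> (5.946,31.654) [heading=75, draw]
FD 8.5: (5.946,31.654) -> (8.146,39.864) [heading=75, draw]
Final: pos=(8.146,39.864), heading=75, 3 segment(s) drawn

Answer: 75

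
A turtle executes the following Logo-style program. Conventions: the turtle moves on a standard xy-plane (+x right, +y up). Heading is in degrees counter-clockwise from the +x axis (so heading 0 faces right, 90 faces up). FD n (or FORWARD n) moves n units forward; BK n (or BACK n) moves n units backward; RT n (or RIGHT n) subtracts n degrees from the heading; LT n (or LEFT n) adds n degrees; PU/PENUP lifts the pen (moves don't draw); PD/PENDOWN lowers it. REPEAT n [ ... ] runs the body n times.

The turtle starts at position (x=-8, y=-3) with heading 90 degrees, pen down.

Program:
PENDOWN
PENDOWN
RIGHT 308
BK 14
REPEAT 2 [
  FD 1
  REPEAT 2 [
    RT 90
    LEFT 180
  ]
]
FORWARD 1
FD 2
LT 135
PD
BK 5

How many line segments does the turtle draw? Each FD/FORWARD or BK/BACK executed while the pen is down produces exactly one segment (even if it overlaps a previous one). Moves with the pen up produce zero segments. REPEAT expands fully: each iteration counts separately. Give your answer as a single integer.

Executing turtle program step by step:
Start: pos=(-8,-3), heading=90, pen down
PD: pen down
PD: pen down
RT 308: heading 90 -> 142
BK 14: (-8,-3) -> (3.032,-11.619) [heading=142, draw]
REPEAT 2 [
  -- iteration 1/2 --
  FD 1: (3.032,-11.619) -> (2.244,-11.004) [heading=142, draw]
  REPEAT 2 [
    -- iteration 1/2 --
    RT 90: heading 142 -> 52
    LT 180: heading 52 -> 232
    -- iteration 2/2 --
    RT 90: heading 232 -> 142
    LT 180: heading 142 -> 322
  ]
  -- iteration 2/2 --
  FD 1: (2.244,-11.004) -> (3.032,-11.619) [heading=322, draw]
  REPEAT 2 [
    -- iteration 1/2 --
    RT 90: heading 322 -> 232
    LT 180: heading 232 -> 52
    -- iteration 2/2 --
    RT 90: heading 52 -> 322
    LT 180: heading 322 -> 142
  ]
]
FD 1: (3.032,-11.619) -> (2.244,-11.004) [heading=142, draw]
FD 2: (2.244,-11.004) -> (0.668,-9.772) [heading=142, draw]
LT 135: heading 142 -> 277
PD: pen down
BK 5: (0.668,-9.772) -> (0.059,-4.81) [heading=277, draw]
Final: pos=(0.059,-4.81), heading=277, 6 segment(s) drawn
Segments drawn: 6

Answer: 6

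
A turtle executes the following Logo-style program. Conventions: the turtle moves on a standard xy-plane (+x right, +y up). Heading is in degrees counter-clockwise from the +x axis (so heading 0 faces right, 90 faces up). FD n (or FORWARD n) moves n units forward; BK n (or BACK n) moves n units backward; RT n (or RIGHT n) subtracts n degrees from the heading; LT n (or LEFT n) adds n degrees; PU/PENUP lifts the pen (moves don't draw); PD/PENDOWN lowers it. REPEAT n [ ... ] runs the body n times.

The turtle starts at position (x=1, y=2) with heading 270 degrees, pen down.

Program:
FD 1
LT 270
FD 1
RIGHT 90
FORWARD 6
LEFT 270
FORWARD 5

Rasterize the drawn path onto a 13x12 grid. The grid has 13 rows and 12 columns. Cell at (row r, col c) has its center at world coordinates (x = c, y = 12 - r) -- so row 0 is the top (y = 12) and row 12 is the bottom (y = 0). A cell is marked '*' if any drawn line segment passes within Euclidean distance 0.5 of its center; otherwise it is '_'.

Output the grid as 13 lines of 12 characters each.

Answer: ____________
____________
____________
____________
____________
******______
*___________
*___________
*___________
*___________
**__________
**__________
____________

Derivation:
Segment 0: (1,2) -> (1,1)
Segment 1: (1,1) -> (-0,1)
Segment 2: (-0,1) -> (0,7)
Segment 3: (0,7) -> (5,7)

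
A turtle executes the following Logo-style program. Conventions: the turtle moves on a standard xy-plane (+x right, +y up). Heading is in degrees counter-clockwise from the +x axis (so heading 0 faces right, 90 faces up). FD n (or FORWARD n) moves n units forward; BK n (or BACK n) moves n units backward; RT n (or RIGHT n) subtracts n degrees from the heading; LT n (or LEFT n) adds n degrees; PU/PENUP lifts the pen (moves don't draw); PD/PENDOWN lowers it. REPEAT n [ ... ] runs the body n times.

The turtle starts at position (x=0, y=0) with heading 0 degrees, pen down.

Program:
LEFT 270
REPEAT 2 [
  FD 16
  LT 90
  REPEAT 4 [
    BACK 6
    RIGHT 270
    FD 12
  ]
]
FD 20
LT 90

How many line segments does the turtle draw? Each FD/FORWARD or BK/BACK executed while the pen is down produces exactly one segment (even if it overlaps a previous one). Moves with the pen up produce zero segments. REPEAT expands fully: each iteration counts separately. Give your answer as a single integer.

Executing turtle program step by step:
Start: pos=(0,0), heading=0, pen down
LT 270: heading 0 -> 270
REPEAT 2 [
  -- iteration 1/2 --
  FD 16: (0,0) -> (0,-16) [heading=270, draw]
  LT 90: heading 270 -> 0
  REPEAT 4 [
    -- iteration 1/4 --
    BK 6: (0,-16) -> (-6,-16) [heading=0, draw]
    RT 270: heading 0 -> 90
    FD 12: (-6,-16) -> (-6,-4) [heading=90, draw]
    -- iteration 2/4 --
    BK 6: (-6,-4) -> (-6,-10) [heading=90, draw]
    RT 270: heading 90 -> 180
    FD 12: (-6,-10) -> (-18,-10) [heading=180, draw]
    -- iteration 3/4 --
    BK 6: (-18,-10) -> (-12,-10) [heading=180, draw]
    RT 270: heading 180 -> 270
    FD 12: (-12,-10) -> (-12,-22) [heading=270, draw]
    -- iteration 4/4 --
    BK 6: (-12,-22) -> (-12,-16) [heading=270, draw]
    RT 270: heading 270 -> 0
    FD 12: (-12,-16) -> (0,-16) [heading=0, draw]
  ]
  -- iteration 2/2 --
  FD 16: (0,-16) -> (16,-16) [heading=0, draw]
  LT 90: heading 0 -> 90
  REPEAT 4 [
    -- iteration 1/4 --
    BK 6: (16,-16) -> (16,-22) [heading=90, draw]
    RT 270: heading 90 -> 180
    FD 12: (16,-22) -> (4,-22) [heading=180, draw]
    -- iteration 2/4 --
    BK 6: (4,-22) -> (10,-22) [heading=180, draw]
    RT 270: heading 180 -> 270
    FD 12: (10,-22) -> (10,-34) [heading=270, draw]
    -- iteration 3/4 --
    BK 6: (10,-34) -> (10,-28) [heading=270, draw]
    RT 270: heading 270 -> 0
    FD 12: (10,-28) -> (22,-28) [heading=0, draw]
    -- iteration 4/4 --
    BK 6: (22,-28) -> (16,-28) [heading=0, draw]
    RT 270: heading 0 -> 90
    FD 12: (16,-28) -> (16,-16) [heading=90, draw]
  ]
]
FD 20: (16,-16) -> (16,4) [heading=90, draw]
LT 90: heading 90 -> 180
Final: pos=(16,4), heading=180, 19 segment(s) drawn
Segments drawn: 19

Answer: 19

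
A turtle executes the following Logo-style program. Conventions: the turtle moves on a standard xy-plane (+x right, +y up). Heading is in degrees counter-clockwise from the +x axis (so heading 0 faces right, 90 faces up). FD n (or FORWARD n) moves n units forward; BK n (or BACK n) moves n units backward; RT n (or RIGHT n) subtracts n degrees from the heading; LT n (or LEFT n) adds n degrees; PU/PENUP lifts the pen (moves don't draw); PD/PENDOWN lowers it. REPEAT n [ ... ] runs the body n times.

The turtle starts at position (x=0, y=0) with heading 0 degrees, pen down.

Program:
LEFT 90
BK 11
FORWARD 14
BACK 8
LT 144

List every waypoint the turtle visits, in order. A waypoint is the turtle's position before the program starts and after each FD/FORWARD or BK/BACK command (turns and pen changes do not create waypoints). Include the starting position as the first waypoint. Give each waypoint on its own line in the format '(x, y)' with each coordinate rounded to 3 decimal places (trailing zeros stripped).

Answer: (0, 0)
(0, -11)
(0, 3)
(0, -5)

Derivation:
Executing turtle program step by step:
Start: pos=(0,0), heading=0, pen down
LT 90: heading 0 -> 90
BK 11: (0,0) -> (0,-11) [heading=90, draw]
FD 14: (0,-11) -> (0,3) [heading=90, draw]
BK 8: (0,3) -> (0,-5) [heading=90, draw]
LT 144: heading 90 -> 234
Final: pos=(0,-5), heading=234, 3 segment(s) drawn
Waypoints (4 total):
(0, 0)
(0, -11)
(0, 3)
(0, -5)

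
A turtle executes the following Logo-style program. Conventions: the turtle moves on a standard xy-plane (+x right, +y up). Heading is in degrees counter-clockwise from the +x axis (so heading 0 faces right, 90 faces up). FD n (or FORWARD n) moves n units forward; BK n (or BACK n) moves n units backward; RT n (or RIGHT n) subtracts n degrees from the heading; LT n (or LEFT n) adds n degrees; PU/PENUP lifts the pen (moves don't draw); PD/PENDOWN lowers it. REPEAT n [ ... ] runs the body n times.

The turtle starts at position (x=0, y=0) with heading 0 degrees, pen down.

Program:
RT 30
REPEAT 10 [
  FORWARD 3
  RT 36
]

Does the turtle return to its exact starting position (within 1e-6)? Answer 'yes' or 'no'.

Executing turtle program step by step:
Start: pos=(0,0), heading=0, pen down
RT 30: heading 0 -> 330
REPEAT 10 [
  -- iteration 1/10 --
  FD 3: (0,0) -> (2.598,-1.5) [heading=330, draw]
  RT 36: heading 330 -> 294
  -- iteration 2/10 --
  FD 3: (2.598,-1.5) -> (3.818,-4.241) [heading=294, draw]
  RT 36: heading 294 -> 258
  -- iteration 3/10 --
  FD 3: (3.818,-4.241) -> (3.195,-7.175) [heading=258, draw]
  RT 36: heading 258 -> 222
  -- iteration 4/10 --
  FD 3: (3.195,-7.175) -> (0.965,-9.182) [heading=222, draw]
  RT 36: heading 222 -> 186
  -- iteration 5/10 --
  FD 3: (0.965,-9.182) -> (-2.018,-9.496) [heading=186, draw]
  RT 36: heading 186 -> 150
  -- iteration 6/10 --
  FD 3: (-2.018,-9.496) -> (-4.617,-7.996) [heading=150, draw]
  RT 36: heading 150 -> 114
  -- iteration 7/10 --
  FD 3: (-4.617,-7.996) -> (-5.837,-5.255) [heading=114, draw]
  RT 36: heading 114 -> 78
  -- iteration 8/10 --
  FD 3: (-5.837,-5.255) -> (-5.213,-2.321) [heading=78, draw]
  RT 36: heading 78 -> 42
  -- iteration 9/10 --
  FD 3: (-5.213,-2.321) -> (-2.984,-0.314) [heading=42, draw]
  RT 36: heading 42 -> 6
  -- iteration 10/10 --
  FD 3: (-2.984,-0.314) -> (0,0) [heading=6, draw]
  RT 36: heading 6 -> 330
]
Final: pos=(0,0), heading=330, 10 segment(s) drawn

Start position: (0, 0)
Final position: (0, 0)
Distance = 0; < 1e-6 -> CLOSED

Answer: yes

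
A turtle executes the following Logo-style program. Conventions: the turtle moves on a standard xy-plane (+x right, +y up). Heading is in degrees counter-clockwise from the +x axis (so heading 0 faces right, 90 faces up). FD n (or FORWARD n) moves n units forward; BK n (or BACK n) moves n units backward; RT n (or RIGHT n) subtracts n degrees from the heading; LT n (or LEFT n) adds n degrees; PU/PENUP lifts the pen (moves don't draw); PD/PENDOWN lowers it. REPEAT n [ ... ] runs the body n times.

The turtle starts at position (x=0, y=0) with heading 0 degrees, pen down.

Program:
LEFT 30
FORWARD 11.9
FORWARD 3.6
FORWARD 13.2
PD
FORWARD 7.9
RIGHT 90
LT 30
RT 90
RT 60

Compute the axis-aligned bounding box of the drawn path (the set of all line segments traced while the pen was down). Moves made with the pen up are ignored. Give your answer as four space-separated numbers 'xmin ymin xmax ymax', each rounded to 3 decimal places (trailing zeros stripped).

Answer: 0 0 31.697 18.3

Derivation:
Executing turtle program step by step:
Start: pos=(0,0), heading=0, pen down
LT 30: heading 0 -> 30
FD 11.9: (0,0) -> (10.306,5.95) [heading=30, draw]
FD 3.6: (10.306,5.95) -> (13.423,7.75) [heading=30, draw]
FD 13.2: (13.423,7.75) -> (24.855,14.35) [heading=30, draw]
PD: pen down
FD 7.9: (24.855,14.35) -> (31.697,18.3) [heading=30, draw]
RT 90: heading 30 -> 300
LT 30: heading 300 -> 330
RT 90: heading 330 -> 240
RT 60: heading 240 -> 180
Final: pos=(31.697,18.3), heading=180, 4 segment(s) drawn

Segment endpoints: x in {0, 10.306, 13.423, 24.855, 31.697}, y in {0, 5.95, 7.75, 14.35, 18.3}
xmin=0, ymin=0, xmax=31.697, ymax=18.3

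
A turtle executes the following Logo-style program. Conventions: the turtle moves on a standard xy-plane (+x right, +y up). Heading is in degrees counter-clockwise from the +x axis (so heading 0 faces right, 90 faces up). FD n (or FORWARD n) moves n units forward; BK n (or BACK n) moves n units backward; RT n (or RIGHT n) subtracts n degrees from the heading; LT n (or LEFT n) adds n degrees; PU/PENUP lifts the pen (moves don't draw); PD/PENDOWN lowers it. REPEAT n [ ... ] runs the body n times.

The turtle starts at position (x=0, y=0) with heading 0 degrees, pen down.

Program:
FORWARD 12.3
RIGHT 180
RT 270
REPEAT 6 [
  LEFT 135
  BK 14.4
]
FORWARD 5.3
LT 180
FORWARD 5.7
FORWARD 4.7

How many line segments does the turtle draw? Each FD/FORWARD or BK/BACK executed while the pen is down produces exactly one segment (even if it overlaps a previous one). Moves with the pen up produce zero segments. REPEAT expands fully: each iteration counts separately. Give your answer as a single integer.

Executing turtle program step by step:
Start: pos=(0,0), heading=0, pen down
FD 12.3: (0,0) -> (12.3,0) [heading=0, draw]
RT 180: heading 0 -> 180
RT 270: heading 180 -> 270
REPEAT 6 [
  -- iteration 1/6 --
  LT 135: heading 270 -> 45
  BK 14.4: (12.3,0) -> (2.118,-10.182) [heading=45, draw]
  -- iteration 2/6 --
  LT 135: heading 45 -> 180
  BK 14.4: (2.118,-10.182) -> (16.518,-10.182) [heading=180, draw]
  -- iteration 3/6 --
  LT 135: heading 180 -> 315
  BK 14.4: (16.518,-10.182) -> (6.335,0) [heading=315, draw]
  -- iteration 4/6 --
  LT 135: heading 315 -> 90
  BK 14.4: (6.335,0) -> (6.335,-14.4) [heading=90, draw]
  -- iteration 5/6 --
  LT 135: heading 90 -> 225
  BK 14.4: (6.335,-14.4) -> (16.518,-4.218) [heading=225, draw]
  -- iteration 6/6 --
  LT 135: heading 225 -> 0
  BK 14.4: (16.518,-4.218) -> (2.118,-4.218) [heading=0, draw]
]
FD 5.3: (2.118,-4.218) -> (7.418,-4.218) [heading=0, draw]
LT 180: heading 0 -> 180
FD 5.7: (7.418,-4.218) -> (1.718,-4.218) [heading=180, draw]
FD 4.7: (1.718,-4.218) -> (-2.982,-4.218) [heading=180, draw]
Final: pos=(-2.982,-4.218), heading=180, 10 segment(s) drawn
Segments drawn: 10

Answer: 10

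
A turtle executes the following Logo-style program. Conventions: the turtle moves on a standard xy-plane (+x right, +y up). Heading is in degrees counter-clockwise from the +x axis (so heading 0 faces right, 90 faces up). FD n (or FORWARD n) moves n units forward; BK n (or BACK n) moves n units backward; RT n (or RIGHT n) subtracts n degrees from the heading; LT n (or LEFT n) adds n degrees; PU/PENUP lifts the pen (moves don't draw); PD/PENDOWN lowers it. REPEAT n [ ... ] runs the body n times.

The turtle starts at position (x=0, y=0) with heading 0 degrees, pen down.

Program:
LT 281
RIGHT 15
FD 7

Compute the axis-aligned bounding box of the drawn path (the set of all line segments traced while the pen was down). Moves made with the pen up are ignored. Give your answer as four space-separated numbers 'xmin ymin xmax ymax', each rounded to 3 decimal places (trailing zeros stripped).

Answer: -0.488 -6.983 0 0

Derivation:
Executing turtle program step by step:
Start: pos=(0,0), heading=0, pen down
LT 281: heading 0 -> 281
RT 15: heading 281 -> 266
FD 7: (0,0) -> (-0.488,-6.983) [heading=266, draw]
Final: pos=(-0.488,-6.983), heading=266, 1 segment(s) drawn

Segment endpoints: x in {-0.488, 0}, y in {-6.983, 0}
xmin=-0.488, ymin=-6.983, xmax=0, ymax=0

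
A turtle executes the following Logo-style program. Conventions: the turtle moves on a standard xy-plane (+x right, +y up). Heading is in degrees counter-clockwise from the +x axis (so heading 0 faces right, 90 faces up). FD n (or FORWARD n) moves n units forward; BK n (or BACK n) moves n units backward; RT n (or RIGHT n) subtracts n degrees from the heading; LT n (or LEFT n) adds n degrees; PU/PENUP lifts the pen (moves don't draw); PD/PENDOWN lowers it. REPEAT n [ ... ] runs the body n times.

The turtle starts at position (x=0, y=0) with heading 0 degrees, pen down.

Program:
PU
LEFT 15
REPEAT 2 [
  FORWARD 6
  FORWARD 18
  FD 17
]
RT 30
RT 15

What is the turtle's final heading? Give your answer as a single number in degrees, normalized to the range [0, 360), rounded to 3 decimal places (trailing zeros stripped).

Answer: 330

Derivation:
Executing turtle program step by step:
Start: pos=(0,0), heading=0, pen down
PU: pen up
LT 15: heading 0 -> 15
REPEAT 2 [
  -- iteration 1/2 --
  FD 6: (0,0) -> (5.796,1.553) [heading=15, move]
  FD 18: (5.796,1.553) -> (23.182,6.212) [heading=15, move]
  FD 17: (23.182,6.212) -> (39.603,10.612) [heading=15, move]
  -- iteration 2/2 --
  FD 6: (39.603,10.612) -> (45.399,12.164) [heading=15, move]
  FD 18: (45.399,12.164) -> (62.785,16.823) [heading=15, move]
  FD 17: (62.785,16.823) -> (79.206,21.223) [heading=15, move]
]
RT 30: heading 15 -> 345
RT 15: heading 345 -> 330
Final: pos=(79.206,21.223), heading=330, 0 segment(s) drawn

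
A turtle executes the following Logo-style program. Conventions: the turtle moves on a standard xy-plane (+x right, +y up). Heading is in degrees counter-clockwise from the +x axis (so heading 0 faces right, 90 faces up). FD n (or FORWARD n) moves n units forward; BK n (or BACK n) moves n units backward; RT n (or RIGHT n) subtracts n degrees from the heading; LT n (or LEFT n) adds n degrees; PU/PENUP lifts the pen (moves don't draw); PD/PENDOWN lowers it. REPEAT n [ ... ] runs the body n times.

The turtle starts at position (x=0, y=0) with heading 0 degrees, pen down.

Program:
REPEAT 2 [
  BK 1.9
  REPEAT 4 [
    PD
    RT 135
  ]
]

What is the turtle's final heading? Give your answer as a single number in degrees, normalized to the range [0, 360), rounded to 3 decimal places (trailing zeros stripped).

Answer: 0

Derivation:
Executing turtle program step by step:
Start: pos=(0,0), heading=0, pen down
REPEAT 2 [
  -- iteration 1/2 --
  BK 1.9: (0,0) -> (-1.9,0) [heading=0, draw]
  REPEAT 4 [
    -- iteration 1/4 --
    PD: pen down
    RT 135: heading 0 -> 225
    -- iteration 2/4 --
    PD: pen down
    RT 135: heading 225 -> 90
    -- iteration 3/4 --
    PD: pen down
    RT 135: heading 90 -> 315
    -- iteration 4/4 --
    PD: pen down
    RT 135: heading 315 -> 180
  ]
  -- iteration 2/2 --
  BK 1.9: (-1.9,0) -> (0,0) [heading=180, draw]
  REPEAT 4 [
    -- iteration 1/4 --
    PD: pen down
    RT 135: heading 180 -> 45
    -- iteration 2/4 --
    PD: pen down
    RT 135: heading 45 -> 270
    -- iteration 3/4 --
    PD: pen down
    RT 135: heading 270 -> 135
    -- iteration 4/4 --
    PD: pen down
    RT 135: heading 135 -> 0
  ]
]
Final: pos=(0,0), heading=0, 2 segment(s) drawn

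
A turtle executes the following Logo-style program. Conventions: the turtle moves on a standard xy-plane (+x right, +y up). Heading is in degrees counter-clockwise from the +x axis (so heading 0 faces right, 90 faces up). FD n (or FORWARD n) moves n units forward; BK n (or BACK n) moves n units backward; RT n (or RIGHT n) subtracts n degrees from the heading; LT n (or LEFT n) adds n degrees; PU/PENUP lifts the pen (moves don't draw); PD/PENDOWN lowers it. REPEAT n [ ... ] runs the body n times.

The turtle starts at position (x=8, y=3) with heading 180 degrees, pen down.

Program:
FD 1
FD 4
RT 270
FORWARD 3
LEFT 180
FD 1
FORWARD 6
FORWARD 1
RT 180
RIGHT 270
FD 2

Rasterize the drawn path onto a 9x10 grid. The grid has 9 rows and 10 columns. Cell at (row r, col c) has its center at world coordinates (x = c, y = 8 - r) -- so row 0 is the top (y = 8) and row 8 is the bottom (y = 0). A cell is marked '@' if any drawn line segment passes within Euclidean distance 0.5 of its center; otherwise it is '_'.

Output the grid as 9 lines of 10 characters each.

Answer: ___@@@____
___@______
___@______
___@______
___@______
___@@@@@@_
___@______
___@______
___@______

Derivation:
Segment 0: (8,3) -> (7,3)
Segment 1: (7,3) -> (3,3)
Segment 2: (3,3) -> (3,0)
Segment 3: (3,0) -> (3,1)
Segment 4: (3,1) -> (3,7)
Segment 5: (3,7) -> (3,8)
Segment 6: (3,8) -> (5,8)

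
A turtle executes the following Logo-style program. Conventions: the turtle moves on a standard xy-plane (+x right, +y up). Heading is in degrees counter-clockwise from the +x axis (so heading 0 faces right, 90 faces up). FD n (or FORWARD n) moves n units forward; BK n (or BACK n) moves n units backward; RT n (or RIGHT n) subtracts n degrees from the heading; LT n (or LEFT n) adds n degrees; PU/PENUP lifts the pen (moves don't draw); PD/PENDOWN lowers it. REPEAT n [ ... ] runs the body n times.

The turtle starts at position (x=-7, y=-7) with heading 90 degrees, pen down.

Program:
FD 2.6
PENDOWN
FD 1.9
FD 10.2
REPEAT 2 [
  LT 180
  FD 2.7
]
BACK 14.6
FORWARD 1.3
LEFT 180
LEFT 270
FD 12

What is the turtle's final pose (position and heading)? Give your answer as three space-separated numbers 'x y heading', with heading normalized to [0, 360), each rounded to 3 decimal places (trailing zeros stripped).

Executing turtle program step by step:
Start: pos=(-7,-7), heading=90, pen down
FD 2.6: (-7,-7) -> (-7,-4.4) [heading=90, draw]
PD: pen down
FD 1.9: (-7,-4.4) -> (-7,-2.5) [heading=90, draw]
FD 10.2: (-7,-2.5) -> (-7,7.7) [heading=90, draw]
REPEAT 2 [
  -- iteration 1/2 --
  LT 180: heading 90 -> 270
  FD 2.7: (-7,7.7) -> (-7,5) [heading=270, draw]
  -- iteration 2/2 --
  LT 180: heading 270 -> 90
  FD 2.7: (-7,5) -> (-7,7.7) [heading=90, draw]
]
BK 14.6: (-7,7.7) -> (-7,-6.9) [heading=90, draw]
FD 1.3: (-7,-6.9) -> (-7,-5.6) [heading=90, draw]
LT 180: heading 90 -> 270
LT 270: heading 270 -> 180
FD 12: (-7,-5.6) -> (-19,-5.6) [heading=180, draw]
Final: pos=(-19,-5.6), heading=180, 8 segment(s) drawn

Answer: -19 -5.6 180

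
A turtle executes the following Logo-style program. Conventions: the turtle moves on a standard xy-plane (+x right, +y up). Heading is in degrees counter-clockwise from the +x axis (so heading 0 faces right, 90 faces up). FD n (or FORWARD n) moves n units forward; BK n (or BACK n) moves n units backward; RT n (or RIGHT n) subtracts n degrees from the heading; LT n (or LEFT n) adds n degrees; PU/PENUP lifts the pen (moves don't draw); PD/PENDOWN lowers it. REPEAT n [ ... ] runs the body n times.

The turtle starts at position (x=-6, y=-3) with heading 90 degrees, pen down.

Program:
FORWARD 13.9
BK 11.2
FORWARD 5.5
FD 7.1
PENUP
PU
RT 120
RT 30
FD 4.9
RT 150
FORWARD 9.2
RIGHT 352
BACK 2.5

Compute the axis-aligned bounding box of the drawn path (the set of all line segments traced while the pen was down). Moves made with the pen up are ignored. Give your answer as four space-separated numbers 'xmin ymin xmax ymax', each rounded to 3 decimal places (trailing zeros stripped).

Answer: -6 -3 -6 12.3

Derivation:
Executing turtle program step by step:
Start: pos=(-6,-3), heading=90, pen down
FD 13.9: (-6,-3) -> (-6,10.9) [heading=90, draw]
BK 11.2: (-6,10.9) -> (-6,-0.3) [heading=90, draw]
FD 5.5: (-6,-0.3) -> (-6,5.2) [heading=90, draw]
FD 7.1: (-6,5.2) -> (-6,12.3) [heading=90, draw]
PU: pen up
PU: pen up
RT 120: heading 90 -> 330
RT 30: heading 330 -> 300
FD 4.9: (-6,12.3) -> (-3.55,8.056) [heading=300, move]
RT 150: heading 300 -> 150
FD 9.2: (-3.55,8.056) -> (-11.517,12.656) [heading=150, move]
RT 352: heading 150 -> 158
BK 2.5: (-11.517,12.656) -> (-9.199,11.72) [heading=158, move]
Final: pos=(-9.199,11.72), heading=158, 4 segment(s) drawn

Segment endpoints: x in {-6, -6}, y in {-3, -0.3, 5.2, 10.9, 12.3}
xmin=-6, ymin=-3, xmax=-6, ymax=12.3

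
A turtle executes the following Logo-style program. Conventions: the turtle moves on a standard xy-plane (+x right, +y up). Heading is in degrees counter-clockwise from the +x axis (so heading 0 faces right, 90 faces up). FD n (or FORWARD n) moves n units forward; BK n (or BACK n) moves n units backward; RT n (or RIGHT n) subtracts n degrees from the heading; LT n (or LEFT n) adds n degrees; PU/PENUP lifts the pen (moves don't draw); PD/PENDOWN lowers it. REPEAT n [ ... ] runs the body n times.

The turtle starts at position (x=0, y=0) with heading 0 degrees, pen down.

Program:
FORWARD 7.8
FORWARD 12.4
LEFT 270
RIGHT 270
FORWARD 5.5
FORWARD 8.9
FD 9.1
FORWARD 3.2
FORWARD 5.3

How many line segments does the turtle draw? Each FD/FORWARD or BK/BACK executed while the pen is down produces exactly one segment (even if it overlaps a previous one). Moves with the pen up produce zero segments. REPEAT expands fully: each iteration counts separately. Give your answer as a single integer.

Answer: 7

Derivation:
Executing turtle program step by step:
Start: pos=(0,0), heading=0, pen down
FD 7.8: (0,0) -> (7.8,0) [heading=0, draw]
FD 12.4: (7.8,0) -> (20.2,0) [heading=0, draw]
LT 270: heading 0 -> 270
RT 270: heading 270 -> 0
FD 5.5: (20.2,0) -> (25.7,0) [heading=0, draw]
FD 8.9: (25.7,0) -> (34.6,0) [heading=0, draw]
FD 9.1: (34.6,0) -> (43.7,0) [heading=0, draw]
FD 3.2: (43.7,0) -> (46.9,0) [heading=0, draw]
FD 5.3: (46.9,0) -> (52.2,0) [heading=0, draw]
Final: pos=(52.2,0), heading=0, 7 segment(s) drawn
Segments drawn: 7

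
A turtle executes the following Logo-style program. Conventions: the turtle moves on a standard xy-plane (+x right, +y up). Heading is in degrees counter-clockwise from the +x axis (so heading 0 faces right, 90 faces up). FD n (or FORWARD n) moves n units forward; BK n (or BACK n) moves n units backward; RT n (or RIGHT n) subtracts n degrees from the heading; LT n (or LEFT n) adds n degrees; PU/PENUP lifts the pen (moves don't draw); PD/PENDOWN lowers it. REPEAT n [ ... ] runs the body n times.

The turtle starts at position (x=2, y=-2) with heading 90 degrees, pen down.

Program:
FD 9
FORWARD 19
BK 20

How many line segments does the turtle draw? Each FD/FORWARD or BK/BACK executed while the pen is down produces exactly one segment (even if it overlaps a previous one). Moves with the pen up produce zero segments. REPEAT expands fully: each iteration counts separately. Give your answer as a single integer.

Executing turtle program step by step:
Start: pos=(2,-2), heading=90, pen down
FD 9: (2,-2) -> (2,7) [heading=90, draw]
FD 19: (2,7) -> (2,26) [heading=90, draw]
BK 20: (2,26) -> (2,6) [heading=90, draw]
Final: pos=(2,6), heading=90, 3 segment(s) drawn
Segments drawn: 3

Answer: 3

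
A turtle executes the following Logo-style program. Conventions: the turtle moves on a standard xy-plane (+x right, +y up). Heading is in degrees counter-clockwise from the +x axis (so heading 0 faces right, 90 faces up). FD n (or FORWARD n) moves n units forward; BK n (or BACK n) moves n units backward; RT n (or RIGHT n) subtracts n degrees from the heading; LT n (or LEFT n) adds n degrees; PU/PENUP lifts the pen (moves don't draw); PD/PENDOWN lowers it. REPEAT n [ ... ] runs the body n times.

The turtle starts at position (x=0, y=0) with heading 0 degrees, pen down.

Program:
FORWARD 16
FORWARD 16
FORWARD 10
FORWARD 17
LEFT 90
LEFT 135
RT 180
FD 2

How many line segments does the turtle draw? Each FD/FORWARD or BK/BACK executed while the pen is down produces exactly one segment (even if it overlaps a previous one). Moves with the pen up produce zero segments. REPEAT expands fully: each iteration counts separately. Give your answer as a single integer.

Executing turtle program step by step:
Start: pos=(0,0), heading=0, pen down
FD 16: (0,0) -> (16,0) [heading=0, draw]
FD 16: (16,0) -> (32,0) [heading=0, draw]
FD 10: (32,0) -> (42,0) [heading=0, draw]
FD 17: (42,0) -> (59,0) [heading=0, draw]
LT 90: heading 0 -> 90
LT 135: heading 90 -> 225
RT 180: heading 225 -> 45
FD 2: (59,0) -> (60.414,1.414) [heading=45, draw]
Final: pos=(60.414,1.414), heading=45, 5 segment(s) drawn
Segments drawn: 5

Answer: 5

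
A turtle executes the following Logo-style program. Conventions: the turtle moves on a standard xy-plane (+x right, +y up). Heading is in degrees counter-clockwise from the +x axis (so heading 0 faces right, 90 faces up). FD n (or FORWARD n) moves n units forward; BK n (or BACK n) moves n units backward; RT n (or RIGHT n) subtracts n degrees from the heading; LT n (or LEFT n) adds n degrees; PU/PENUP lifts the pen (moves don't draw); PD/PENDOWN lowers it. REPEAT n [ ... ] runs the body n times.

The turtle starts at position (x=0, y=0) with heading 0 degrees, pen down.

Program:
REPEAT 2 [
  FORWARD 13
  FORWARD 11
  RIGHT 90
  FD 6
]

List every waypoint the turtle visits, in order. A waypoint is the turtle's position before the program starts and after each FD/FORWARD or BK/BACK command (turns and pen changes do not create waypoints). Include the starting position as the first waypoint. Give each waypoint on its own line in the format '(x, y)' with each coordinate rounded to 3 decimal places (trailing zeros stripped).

Executing turtle program step by step:
Start: pos=(0,0), heading=0, pen down
REPEAT 2 [
  -- iteration 1/2 --
  FD 13: (0,0) -> (13,0) [heading=0, draw]
  FD 11: (13,0) -> (24,0) [heading=0, draw]
  RT 90: heading 0 -> 270
  FD 6: (24,0) -> (24,-6) [heading=270, draw]
  -- iteration 2/2 --
  FD 13: (24,-6) -> (24,-19) [heading=270, draw]
  FD 11: (24,-19) -> (24,-30) [heading=270, draw]
  RT 90: heading 270 -> 180
  FD 6: (24,-30) -> (18,-30) [heading=180, draw]
]
Final: pos=(18,-30), heading=180, 6 segment(s) drawn
Waypoints (7 total):
(0, 0)
(13, 0)
(24, 0)
(24, -6)
(24, -19)
(24, -30)
(18, -30)

Answer: (0, 0)
(13, 0)
(24, 0)
(24, -6)
(24, -19)
(24, -30)
(18, -30)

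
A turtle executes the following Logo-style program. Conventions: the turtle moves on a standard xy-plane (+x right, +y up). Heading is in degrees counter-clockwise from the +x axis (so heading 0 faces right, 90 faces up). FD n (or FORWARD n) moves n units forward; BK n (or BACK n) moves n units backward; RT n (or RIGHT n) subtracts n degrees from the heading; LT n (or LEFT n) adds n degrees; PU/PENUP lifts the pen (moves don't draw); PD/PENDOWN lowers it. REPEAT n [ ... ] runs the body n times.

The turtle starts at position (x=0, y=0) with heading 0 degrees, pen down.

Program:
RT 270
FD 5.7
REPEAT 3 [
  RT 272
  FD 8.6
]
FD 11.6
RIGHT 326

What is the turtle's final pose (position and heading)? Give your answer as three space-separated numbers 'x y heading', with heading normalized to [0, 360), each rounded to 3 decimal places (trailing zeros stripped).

Answer: 10.895 -4.69 28

Derivation:
Executing turtle program step by step:
Start: pos=(0,0), heading=0, pen down
RT 270: heading 0 -> 90
FD 5.7: (0,0) -> (0,5.7) [heading=90, draw]
REPEAT 3 [
  -- iteration 1/3 --
  RT 272: heading 90 -> 178
  FD 8.6: (0,5.7) -> (-8.595,6) [heading=178, draw]
  -- iteration 2/3 --
  RT 272: heading 178 -> 266
  FD 8.6: (-8.595,6) -> (-9.195,-2.579) [heading=266, draw]
  -- iteration 3/3 --
  RT 272: heading 266 -> 354
  FD 8.6: (-9.195,-2.579) -> (-0.642,-3.478) [heading=354, draw]
]
FD 11.6: (-0.642,-3.478) -> (10.895,-4.69) [heading=354, draw]
RT 326: heading 354 -> 28
Final: pos=(10.895,-4.69), heading=28, 5 segment(s) drawn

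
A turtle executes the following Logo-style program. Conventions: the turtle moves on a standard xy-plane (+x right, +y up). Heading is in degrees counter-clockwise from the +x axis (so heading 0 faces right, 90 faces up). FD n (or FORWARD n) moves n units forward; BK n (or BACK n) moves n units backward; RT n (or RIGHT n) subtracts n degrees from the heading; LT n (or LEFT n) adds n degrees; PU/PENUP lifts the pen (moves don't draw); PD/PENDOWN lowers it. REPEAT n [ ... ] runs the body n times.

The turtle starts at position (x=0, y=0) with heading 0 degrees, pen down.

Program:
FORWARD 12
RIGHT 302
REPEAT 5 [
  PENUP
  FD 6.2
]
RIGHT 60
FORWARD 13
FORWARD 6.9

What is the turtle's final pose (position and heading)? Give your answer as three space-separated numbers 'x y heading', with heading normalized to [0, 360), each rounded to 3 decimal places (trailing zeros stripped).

Answer: 48.315 25.595 358

Derivation:
Executing turtle program step by step:
Start: pos=(0,0), heading=0, pen down
FD 12: (0,0) -> (12,0) [heading=0, draw]
RT 302: heading 0 -> 58
REPEAT 5 [
  -- iteration 1/5 --
  PU: pen up
  FD 6.2: (12,0) -> (15.285,5.258) [heading=58, move]
  -- iteration 2/5 --
  PU: pen up
  FD 6.2: (15.285,5.258) -> (18.571,10.516) [heading=58, move]
  -- iteration 3/5 --
  PU: pen up
  FD 6.2: (18.571,10.516) -> (21.856,15.774) [heading=58, move]
  -- iteration 4/5 --
  PU: pen up
  FD 6.2: (21.856,15.774) -> (25.142,21.032) [heading=58, move]
  -- iteration 5/5 --
  PU: pen up
  FD 6.2: (25.142,21.032) -> (28.427,26.289) [heading=58, move]
]
RT 60: heading 58 -> 358
FD 13: (28.427,26.289) -> (41.42,25.836) [heading=358, move]
FD 6.9: (41.42,25.836) -> (48.315,25.595) [heading=358, move]
Final: pos=(48.315,25.595), heading=358, 1 segment(s) drawn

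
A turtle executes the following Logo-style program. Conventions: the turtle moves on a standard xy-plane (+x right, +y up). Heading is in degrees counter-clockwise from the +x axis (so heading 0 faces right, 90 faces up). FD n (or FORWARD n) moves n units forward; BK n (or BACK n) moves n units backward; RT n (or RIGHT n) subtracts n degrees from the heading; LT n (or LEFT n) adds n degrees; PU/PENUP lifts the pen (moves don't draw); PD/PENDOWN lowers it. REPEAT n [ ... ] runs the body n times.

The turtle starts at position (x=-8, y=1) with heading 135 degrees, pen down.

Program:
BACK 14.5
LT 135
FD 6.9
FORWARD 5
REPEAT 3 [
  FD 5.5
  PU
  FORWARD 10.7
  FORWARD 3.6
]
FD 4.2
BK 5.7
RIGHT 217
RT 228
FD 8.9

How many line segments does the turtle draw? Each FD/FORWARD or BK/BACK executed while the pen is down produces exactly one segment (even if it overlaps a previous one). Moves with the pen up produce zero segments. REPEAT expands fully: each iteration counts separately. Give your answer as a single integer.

Answer: 4

Derivation:
Executing turtle program step by step:
Start: pos=(-8,1), heading=135, pen down
BK 14.5: (-8,1) -> (2.253,-9.253) [heading=135, draw]
LT 135: heading 135 -> 270
FD 6.9: (2.253,-9.253) -> (2.253,-16.153) [heading=270, draw]
FD 5: (2.253,-16.153) -> (2.253,-21.153) [heading=270, draw]
REPEAT 3 [
  -- iteration 1/3 --
  FD 5.5: (2.253,-21.153) -> (2.253,-26.653) [heading=270, draw]
  PU: pen up
  FD 10.7: (2.253,-26.653) -> (2.253,-37.353) [heading=270, move]
  FD 3.6: (2.253,-37.353) -> (2.253,-40.953) [heading=270, move]
  -- iteration 2/3 --
  FD 5.5: (2.253,-40.953) -> (2.253,-46.453) [heading=270, move]
  PU: pen up
  FD 10.7: (2.253,-46.453) -> (2.253,-57.153) [heading=270, move]
  FD 3.6: (2.253,-57.153) -> (2.253,-60.753) [heading=270, move]
  -- iteration 3/3 --
  FD 5.5: (2.253,-60.753) -> (2.253,-66.253) [heading=270, move]
  PU: pen up
  FD 10.7: (2.253,-66.253) -> (2.253,-76.953) [heading=270, move]
  FD 3.6: (2.253,-76.953) -> (2.253,-80.553) [heading=270, move]
]
FD 4.2: (2.253,-80.553) -> (2.253,-84.753) [heading=270, move]
BK 5.7: (2.253,-84.753) -> (2.253,-79.053) [heading=270, move]
RT 217: heading 270 -> 53
RT 228: heading 53 -> 185
FD 8.9: (2.253,-79.053) -> (-6.613,-79.829) [heading=185, move]
Final: pos=(-6.613,-79.829), heading=185, 4 segment(s) drawn
Segments drawn: 4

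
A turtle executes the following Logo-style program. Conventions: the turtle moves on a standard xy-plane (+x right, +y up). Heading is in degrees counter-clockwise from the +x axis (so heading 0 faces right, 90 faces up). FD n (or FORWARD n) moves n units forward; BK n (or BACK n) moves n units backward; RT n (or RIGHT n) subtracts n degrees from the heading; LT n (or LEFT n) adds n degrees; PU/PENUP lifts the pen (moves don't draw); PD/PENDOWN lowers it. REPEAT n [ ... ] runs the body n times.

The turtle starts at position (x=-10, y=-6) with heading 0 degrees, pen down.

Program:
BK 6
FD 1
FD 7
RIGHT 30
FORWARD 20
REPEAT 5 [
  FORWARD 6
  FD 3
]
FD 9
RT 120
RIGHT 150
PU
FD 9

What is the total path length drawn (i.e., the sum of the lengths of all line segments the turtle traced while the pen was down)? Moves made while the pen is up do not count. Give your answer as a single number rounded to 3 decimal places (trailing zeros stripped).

Executing turtle program step by step:
Start: pos=(-10,-6), heading=0, pen down
BK 6: (-10,-6) -> (-16,-6) [heading=0, draw]
FD 1: (-16,-6) -> (-15,-6) [heading=0, draw]
FD 7: (-15,-6) -> (-8,-6) [heading=0, draw]
RT 30: heading 0 -> 330
FD 20: (-8,-6) -> (9.321,-16) [heading=330, draw]
REPEAT 5 [
  -- iteration 1/5 --
  FD 6: (9.321,-16) -> (14.517,-19) [heading=330, draw]
  FD 3: (14.517,-19) -> (17.115,-20.5) [heading=330, draw]
  -- iteration 2/5 --
  FD 6: (17.115,-20.5) -> (22.311,-23.5) [heading=330, draw]
  FD 3: (22.311,-23.5) -> (24.909,-25) [heading=330, draw]
  -- iteration 3/5 --
  FD 6: (24.909,-25) -> (30.105,-28) [heading=330, draw]
  FD 3: (30.105,-28) -> (32.703,-29.5) [heading=330, draw]
  -- iteration 4/5 --
  FD 6: (32.703,-29.5) -> (37.899,-32.5) [heading=330, draw]
  FD 3: (37.899,-32.5) -> (40.497,-34) [heading=330, draw]
  -- iteration 5/5 --
  FD 6: (40.497,-34) -> (45.694,-37) [heading=330, draw]
  FD 3: (45.694,-37) -> (48.292,-38.5) [heading=330, draw]
]
FD 9: (48.292,-38.5) -> (56.086,-43) [heading=330, draw]
RT 120: heading 330 -> 210
RT 150: heading 210 -> 60
PU: pen up
FD 9: (56.086,-43) -> (60.586,-35.206) [heading=60, move]
Final: pos=(60.586,-35.206), heading=60, 15 segment(s) drawn

Segment lengths:
  seg 1: (-10,-6) -> (-16,-6), length = 6
  seg 2: (-16,-6) -> (-15,-6), length = 1
  seg 3: (-15,-6) -> (-8,-6), length = 7
  seg 4: (-8,-6) -> (9.321,-16), length = 20
  seg 5: (9.321,-16) -> (14.517,-19), length = 6
  seg 6: (14.517,-19) -> (17.115,-20.5), length = 3
  seg 7: (17.115,-20.5) -> (22.311,-23.5), length = 6
  seg 8: (22.311,-23.5) -> (24.909,-25), length = 3
  seg 9: (24.909,-25) -> (30.105,-28), length = 6
  seg 10: (30.105,-28) -> (32.703,-29.5), length = 3
  seg 11: (32.703,-29.5) -> (37.899,-32.5), length = 6
  seg 12: (37.899,-32.5) -> (40.497,-34), length = 3
  seg 13: (40.497,-34) -> (45.694,-37), length = 6
  seg 14: (45.694,-37) -> (48.292,-38.5), length = 3
  seg 15: (48.292,-38.5) -> (56.086,-43), length = 9
Total = 88

Answer: 88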